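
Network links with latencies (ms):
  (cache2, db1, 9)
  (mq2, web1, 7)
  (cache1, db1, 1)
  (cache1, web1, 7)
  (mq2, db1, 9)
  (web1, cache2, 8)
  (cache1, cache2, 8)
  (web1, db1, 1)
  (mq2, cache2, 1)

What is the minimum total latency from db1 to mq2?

8

Checking several routes:
db1 -> mq2: 9
db1 -> cache1 -> cache2 -> mq2: 1 + 8 + 1 = 10
db1 -> web1 -> cache2 -> mq2: 1 + 8 + 1 = 10
db1 -> cache2 -> mq2: 9 + 1 = 10
db1 -> web1 -> mq2: 1 + 7 = 8
db1 -> cache1 -> web1 -> mq2: 1 + 7 + 7 = 15
Best route has total 8 ms.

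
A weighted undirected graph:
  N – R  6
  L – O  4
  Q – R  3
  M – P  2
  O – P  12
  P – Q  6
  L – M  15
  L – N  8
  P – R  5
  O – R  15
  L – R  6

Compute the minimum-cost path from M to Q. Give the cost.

8

Checking several routes:
M→L→R→P→Q: 15 + 6 + 5 + 6 = 32
M→P→R→Q: 2 + 5 + 3 = 10
M→P→O→L→R→Q: 2 + 12 + 4 + 6 + 3 = 27
M→P→Q: 2 + 6 = 8
M→L→R→Q: 15 + 6 + 3 = 24
The minimum is 8.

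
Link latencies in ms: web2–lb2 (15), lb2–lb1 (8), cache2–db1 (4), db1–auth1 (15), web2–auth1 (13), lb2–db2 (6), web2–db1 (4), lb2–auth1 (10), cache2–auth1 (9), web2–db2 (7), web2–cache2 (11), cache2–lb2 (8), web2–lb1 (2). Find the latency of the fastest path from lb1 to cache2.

Checking several routes:
lb1 → lb2 → cache2: 8 + 8 = 16
lb1 → web2 → cache2: 2 + 11 = 13
lb1 → web2 → db1 → cache2: 2 + 4 + 4 = 10
The minimum is 10 ms.

10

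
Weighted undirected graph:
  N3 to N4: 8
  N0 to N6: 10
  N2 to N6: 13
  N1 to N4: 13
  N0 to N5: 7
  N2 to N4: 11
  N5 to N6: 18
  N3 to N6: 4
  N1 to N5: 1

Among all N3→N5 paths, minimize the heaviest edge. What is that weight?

Routes from N3 to N5:
N3 - N4 - N2 - N6 - N5: max(8, 11, 13, 18) = 18
N3 - N6 - N0 - N5: max(4, 10, 7) = 10
N3 - N6 - N5: max(4, 18) = 18
N3 - N4 - N1 - N5: max(8, 13, 1) = 13
N3 - N6 - N2 - N4 - N1 - N5: max(4, 13, 11, 13, 1) = 13
N3 - N4 - N2 - N6 - N0 - N5: max(8, 11, 13, 10, 7) = 13
Smallest bottleneck: 10.

10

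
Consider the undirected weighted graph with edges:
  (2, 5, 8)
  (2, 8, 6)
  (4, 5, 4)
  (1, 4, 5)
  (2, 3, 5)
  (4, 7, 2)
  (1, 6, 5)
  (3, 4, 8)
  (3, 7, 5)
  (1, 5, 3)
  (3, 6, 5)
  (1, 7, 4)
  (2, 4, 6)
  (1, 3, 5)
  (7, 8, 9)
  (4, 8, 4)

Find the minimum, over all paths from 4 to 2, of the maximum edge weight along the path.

5

Some routes from 4 to 2:
4 - 5 - 1 - 6 - 3 - 2: max(4, 3, 5, 5, 5) = 5
4 - 5 - 1 - 7 - 3 - 2: max(4, 3, 4, 5, 5) = 5
4 - 5 - 1 - 3 - 2: max(4, 3, 5, 5) = 5
Best route has worst link 5.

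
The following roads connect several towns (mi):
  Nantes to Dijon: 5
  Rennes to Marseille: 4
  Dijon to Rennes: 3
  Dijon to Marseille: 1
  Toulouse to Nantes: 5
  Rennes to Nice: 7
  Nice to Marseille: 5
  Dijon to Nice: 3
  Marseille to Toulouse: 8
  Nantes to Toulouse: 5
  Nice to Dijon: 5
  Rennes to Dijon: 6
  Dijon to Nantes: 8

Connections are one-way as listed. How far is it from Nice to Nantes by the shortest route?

13

Paths from Nice to Nantes:
Nice -> Marseille -> Toulouse -> Nantes: 5 + 8 + 5 = 18
Nice -> Dijon -> Nantes: 5 + 8 = 13
Nice -> Dijon -> Marseille -> Toulouse -> Nantes: 5 + 1 + 8 + 5 = 19
Nice -> Dijon -> Rennes -> Marseille -> Toulouse -> Nantes: 5 + 3 + 4 + 8 + 5 = 25
Shortest: 13 mi.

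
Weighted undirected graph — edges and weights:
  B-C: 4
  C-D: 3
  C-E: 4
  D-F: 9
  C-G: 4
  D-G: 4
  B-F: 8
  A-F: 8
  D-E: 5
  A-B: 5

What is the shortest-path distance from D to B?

A few of the D→B routes:
D -> E -> C -> B: 5 + 4 + 4 = 13
D -> F -> B: 9 + 8 = 17
D -> G -> C -> B: 4 + 4 + 4 = 12
D -> C -> B: 3 + 4 = 7
Shortest: 7.

7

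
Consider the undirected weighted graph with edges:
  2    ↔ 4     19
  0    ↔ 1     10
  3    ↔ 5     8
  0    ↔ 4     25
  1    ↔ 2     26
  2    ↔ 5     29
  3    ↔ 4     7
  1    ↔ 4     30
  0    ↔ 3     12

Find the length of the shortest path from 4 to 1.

Some routes from 4 to 1:
4 - 3 - 5 - 2 - 1: 7 + 8 + 29 + 26 = 70
4 - 2 - 5 - 3 - 0 - 1: 19 + 29 + 8 + 12 + 10 = 78
4 - 0 - 1: 25 + 10 = 35
4 - 3 - 0 - 1: 7 + 12 + 10 = 29
4 - 1: 30
4 - 2 - 1: 19 + 26 = 45
The minimum is 29.

29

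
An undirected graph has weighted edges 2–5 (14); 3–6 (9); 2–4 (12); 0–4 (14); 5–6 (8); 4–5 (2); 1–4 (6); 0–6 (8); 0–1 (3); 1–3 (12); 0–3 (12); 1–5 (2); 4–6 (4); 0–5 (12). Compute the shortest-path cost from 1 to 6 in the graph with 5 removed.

10

Some routes from 1 to 6 avoiding 5:
1 -> 0 -> 6: 3 + 8 = 11
1 -> 4 -> 6: 6 + 4 = 10
1 -> 0 -> 4 -> 6: 3 + 14 + 4 = 21
Shortest: 10.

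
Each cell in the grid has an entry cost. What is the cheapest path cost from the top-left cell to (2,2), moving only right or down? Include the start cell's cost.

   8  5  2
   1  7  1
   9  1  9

Best path: (0,0) → (0,1) → (0,2) → (1,2) → (2,2)
Cost: 8 + 5 + 2 + 1 + 9 = 25

25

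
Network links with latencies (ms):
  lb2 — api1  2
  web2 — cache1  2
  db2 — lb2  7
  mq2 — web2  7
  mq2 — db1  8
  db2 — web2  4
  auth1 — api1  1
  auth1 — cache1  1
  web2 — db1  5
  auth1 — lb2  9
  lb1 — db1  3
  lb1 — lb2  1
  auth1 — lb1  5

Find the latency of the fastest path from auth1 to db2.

Some routes from auth1 to db2:
auth1 -> cache1 -> web2 -> db2: 1 + 2 + 4 = 7
auth1 -> api1 -> lb2 -> lb1 -> db1 -> web2 -> db2: 1 + 2 + 1 + 3 + 5 + 4 = 16
auth1 -> lb1 -> lb2 -> db2: 5 + 1 + 7 = 13
auth1 -> api1 -> lb2 -> db2: 1 + 2 + 7 = 10
auth1 -> lb2 -> db2: 9 + 7 = 16
auth1 -> lb1 -> db1 -> web2 -> db2: 5 + 3 + 5 + 4 = 17
Shortest: 7 ms.

7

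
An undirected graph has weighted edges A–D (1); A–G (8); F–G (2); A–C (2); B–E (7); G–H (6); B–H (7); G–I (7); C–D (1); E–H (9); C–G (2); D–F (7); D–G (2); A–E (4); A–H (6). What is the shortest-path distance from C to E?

6

Some routes from C to E:
C-G-D-A-E: 2 + 2 + 1 + 4 = 9
C-D-A-E: 1 + 1 + 4 = 6
C-A-E: 2 + 4 = 6
C-G-A-E: 2 + 8 + 4 = 14
C-D-G-A-E: 1 + 2 + 8 + 4 = 15
The minimum is 6.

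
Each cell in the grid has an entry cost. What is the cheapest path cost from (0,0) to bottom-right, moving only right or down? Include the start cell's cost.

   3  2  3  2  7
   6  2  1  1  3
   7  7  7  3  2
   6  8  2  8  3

17

Best path: r0c0 -> r0c1 -> r1c1 -> r1c2 -> r1c3 -> r1c4 -> r2c4 -> r3c4
Cost: 3 + 2 + 2 + 1 + 1 + 3 + 2 + 3 = 17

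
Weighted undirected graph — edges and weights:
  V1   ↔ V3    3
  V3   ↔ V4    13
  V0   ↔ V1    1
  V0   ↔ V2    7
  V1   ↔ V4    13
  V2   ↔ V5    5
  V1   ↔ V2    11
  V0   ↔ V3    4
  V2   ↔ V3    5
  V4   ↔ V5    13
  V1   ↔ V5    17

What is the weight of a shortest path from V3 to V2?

5

A few of the V3→V2 routes:
V3→V1→V0→V2: 3 + 1 + 7 = 11
V3→V2: 5
V3→V1→V5→V2: 3 + 17 + 5 = 25
V3→V0→V1→V2: 4 + 1 + 11 = 16
V3→V1→V2: 3 + 11 = 14
V3→V0→V2: 4 + 7 = 11
The minimum is 5.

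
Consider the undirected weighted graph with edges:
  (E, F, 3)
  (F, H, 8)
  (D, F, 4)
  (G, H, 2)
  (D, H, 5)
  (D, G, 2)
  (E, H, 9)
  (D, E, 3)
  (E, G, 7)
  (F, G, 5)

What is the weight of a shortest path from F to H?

7

Checking several routes:
F→E→D→H: 3 + 3 + 5 = 11
F→H: 8
F→G→H: 5 + 2 = 7
F→D→G→H: 4 + 2 + 2 = 8
F→E→D→G→H: 3 + 3 + 2 + 2 = 10
F→D→H: 4 + 5 = 9
Best route has total 7.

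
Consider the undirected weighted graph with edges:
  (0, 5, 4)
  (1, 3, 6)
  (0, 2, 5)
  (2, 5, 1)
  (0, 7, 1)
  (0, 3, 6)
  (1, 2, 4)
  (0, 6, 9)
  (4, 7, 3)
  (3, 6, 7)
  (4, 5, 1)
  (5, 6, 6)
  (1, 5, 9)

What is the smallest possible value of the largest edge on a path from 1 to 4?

Comparing a few candidate routes:
1→2→5→0→7→4: max(4, 1, 4, 1, 3) = 4
1→2→0→7→4: max(4, 5, 1, 3) = 5
1→2→5→4: max(4, 1, 1) = 4
Smallest bottleneck: 4.

4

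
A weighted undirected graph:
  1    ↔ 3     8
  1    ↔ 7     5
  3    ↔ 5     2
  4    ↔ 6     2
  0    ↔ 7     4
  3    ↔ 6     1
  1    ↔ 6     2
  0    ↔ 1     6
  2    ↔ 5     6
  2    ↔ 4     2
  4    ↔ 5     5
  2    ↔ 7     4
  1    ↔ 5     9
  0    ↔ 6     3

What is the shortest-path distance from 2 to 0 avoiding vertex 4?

A few of the 2→0 routes:
2→7→0: 4 + 4 = 8
2→5→3→6→1→0: 6 + 2 + 1 + 2 + 6 = 17
2→7→1→0: 4 + 5 + 6 = 15
2→5→1→6→0: 6 + 9 + 2 + 3 = 20
2→5→3→6→0: 6 + 2 + 1 + 3 = 12
2→7→1→6→0: 4 + 5 + 2 + 3 = 14
The minimum is 8.

8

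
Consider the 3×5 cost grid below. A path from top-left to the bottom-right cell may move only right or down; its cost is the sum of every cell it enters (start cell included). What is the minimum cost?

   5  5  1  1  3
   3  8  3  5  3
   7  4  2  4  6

Best path: (0,0) -> (0,1) -> (0,2) -> (0,3) -> (0,4) -> (1,4) -> (2,4)
Cost: 5 + 5 + 1 + 1 + 3 + 3 + 6 = 24

24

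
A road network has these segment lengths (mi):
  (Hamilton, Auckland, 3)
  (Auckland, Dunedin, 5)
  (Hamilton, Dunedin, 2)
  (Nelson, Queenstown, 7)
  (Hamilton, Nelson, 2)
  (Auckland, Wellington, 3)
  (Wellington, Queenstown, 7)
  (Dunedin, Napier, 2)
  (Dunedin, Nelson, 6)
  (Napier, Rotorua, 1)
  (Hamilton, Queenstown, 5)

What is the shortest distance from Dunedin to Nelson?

4

Checking several routes:
Dunedin -> Nelson: 6
Dunedin -> Hamilton -> Nelson: 2 + 2 = 4
Dunedin -> Auckland -> Hamilton -> Nelson: 5 + 3 + 2 = 10
Shortest: 4 mi.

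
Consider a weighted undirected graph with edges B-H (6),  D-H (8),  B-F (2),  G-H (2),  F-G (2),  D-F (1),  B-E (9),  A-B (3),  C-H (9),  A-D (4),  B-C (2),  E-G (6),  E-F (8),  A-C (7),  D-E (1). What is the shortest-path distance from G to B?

4

Comparing a few candidate routes:
G→F→D→A→B: 2 + 1 + 4 + 3 = 10
G→F→B: 2 + 2 = 4
G→H→B: 2 + 6 = 8
Best route has total 4.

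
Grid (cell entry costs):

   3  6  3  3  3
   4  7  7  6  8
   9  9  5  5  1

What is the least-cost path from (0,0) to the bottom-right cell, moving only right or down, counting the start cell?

27

Best path: (0,0) (0,1) (0,2) (0,3) (0,4) (1,4) (2,4)
Cost: 3 + 6 + 3 + 3 + 3 + 8 + 1 = 27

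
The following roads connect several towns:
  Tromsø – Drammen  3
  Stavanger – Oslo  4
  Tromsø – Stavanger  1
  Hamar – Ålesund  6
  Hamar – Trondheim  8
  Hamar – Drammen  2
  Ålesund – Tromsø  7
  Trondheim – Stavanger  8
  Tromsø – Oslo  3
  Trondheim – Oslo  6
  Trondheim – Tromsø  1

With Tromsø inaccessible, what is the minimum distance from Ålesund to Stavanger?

22

Routes from Ålesund to Stavanger avoiding Tromsø:
Ålesund-Hamar-Trondheim-Stavanger: 6 + 8 + 8 = 22
Ålesund-Hamar-Trondheim-Oslo-Stavanger: 6 + 8 + 6 + 4 = 24
Shortest: 22.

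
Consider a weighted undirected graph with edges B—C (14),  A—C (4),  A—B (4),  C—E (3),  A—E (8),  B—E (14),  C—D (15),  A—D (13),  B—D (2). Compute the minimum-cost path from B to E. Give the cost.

Checking several routes:
B → C → E: 14 + 3 = 17
B → D → C → E: 2 + 15 + 3 = 20
B → E: 14
B → A → E: 4 + 8 = 12
B → A → C → E: 4 + 4 + 3 = 11
The minimum is 11.

11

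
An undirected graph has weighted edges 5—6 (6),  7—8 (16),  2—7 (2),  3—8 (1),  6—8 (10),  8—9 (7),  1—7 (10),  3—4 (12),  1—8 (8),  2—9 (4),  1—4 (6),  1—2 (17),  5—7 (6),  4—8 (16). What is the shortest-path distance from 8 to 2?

11

Comparing a few candidate routes:
8 -> 9 -> 2: 7 + 4 = 11
8 -> 3 -> 4 -> 1 -> 7 -> 2: 1 + 12 + 6 + 10 + 2 = 31
8 -> 7 -> 2: 16 + 2 = 18
8 -> 1 -> 7 -> 2: 8 + 10 + 2 = 20
8 -> 1 -> 2: 8 + 17 = 25
8 -> 6 -> 5 -> 7 -> 2: 10 + 6 + 6 + 2 = 24
Best route has total 11.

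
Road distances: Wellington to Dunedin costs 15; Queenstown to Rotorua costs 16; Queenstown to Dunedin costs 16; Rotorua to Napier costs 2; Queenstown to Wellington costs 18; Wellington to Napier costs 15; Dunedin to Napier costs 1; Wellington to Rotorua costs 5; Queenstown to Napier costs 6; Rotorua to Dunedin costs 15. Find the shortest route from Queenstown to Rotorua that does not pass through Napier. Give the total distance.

A few of the Queenstown→Rotorua routes:
Queenstown → Dunedin → Rotorua: 16 + 15 = 31
Queenstown → Wellington → Rotorua: 18 + 5 = 23
Queenstown → Rotorua: 16
Shortest: 16.

16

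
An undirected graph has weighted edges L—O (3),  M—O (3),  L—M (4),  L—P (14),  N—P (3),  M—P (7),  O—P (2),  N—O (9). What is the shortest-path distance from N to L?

Checking several routes:
N-O-L: 9 + 3 = 12
N-P-O-M-L: 3 + 2 + 3 + 4 = 12
N-P-M-L: 3 + 7 + 4 = 14
N-P-O-L: 3 + 2 + 3 = 8
Shortest: 8.

8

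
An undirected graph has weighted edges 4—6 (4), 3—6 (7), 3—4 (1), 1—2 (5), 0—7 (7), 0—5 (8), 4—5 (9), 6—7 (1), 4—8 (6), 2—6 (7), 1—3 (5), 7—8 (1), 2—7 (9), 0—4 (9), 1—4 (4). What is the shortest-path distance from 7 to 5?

14

A few of the 7→5 routes:
7→6→4→5: 1 + 4 + 9 = 14
7→6→3→4→5: 1 + 7 + 1 + 9 = 18
7→0→5: 7 + 8 = 15
7→8→4→5: 1 + 6 + 9 = 16
Best route has total 14.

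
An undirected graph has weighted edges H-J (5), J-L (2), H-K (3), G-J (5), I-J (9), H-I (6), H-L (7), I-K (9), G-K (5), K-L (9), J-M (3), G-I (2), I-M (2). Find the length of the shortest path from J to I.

Checking several routes:
J - I: 9
J - H - I: 5 + 6 = 11
J - G - I: 5 + 2 = 7
J - M - I: 3 + 2 = 5
Best route has total 5.

5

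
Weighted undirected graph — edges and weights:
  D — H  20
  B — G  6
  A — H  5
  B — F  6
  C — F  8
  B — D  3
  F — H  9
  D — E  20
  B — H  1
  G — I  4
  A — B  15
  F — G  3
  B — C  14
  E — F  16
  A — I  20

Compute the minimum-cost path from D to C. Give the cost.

A few of the D→C routes:
D -> H -> B -> C: 20 + 1 + 14 = 35
D -> H -> B -> F -> C: 20 + 1 + 6 + 8 = 35
D -> B -> H -> F -> C: 3 + 1 + 9 + 8 = 21
D -> B -> F -> C: 3 + 6 + 8 = 17
D -> B -> G -> F -> C: 3 + 6 + 3 + 8 = 20
D -> B -> C: 3 + 14 = 17
Best route has total 17.

17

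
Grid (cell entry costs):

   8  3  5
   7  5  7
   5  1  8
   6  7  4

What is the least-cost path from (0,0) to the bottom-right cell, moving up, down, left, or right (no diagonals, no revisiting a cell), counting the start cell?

28

Cheapest: [0,0] → [0,1] → [1,1] → [2,1] → [3,1] → [3,2]
  8 + 3 + 5 + 1 + 7 + 4 = 28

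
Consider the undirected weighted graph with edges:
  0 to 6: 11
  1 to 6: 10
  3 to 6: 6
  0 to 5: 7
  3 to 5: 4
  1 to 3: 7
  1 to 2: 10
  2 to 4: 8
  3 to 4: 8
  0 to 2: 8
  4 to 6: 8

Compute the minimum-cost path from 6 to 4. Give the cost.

8

Checking several routes:
6-1-2-4: 10 + 10 + 8 = 28
6-4: 8
6-1-3-4: 10 + 7 + 8 = 25
6-0-2-4: 11 + 8 + 8 = 27
6-3-4: 6 + 8 = 14
The minimum is 8.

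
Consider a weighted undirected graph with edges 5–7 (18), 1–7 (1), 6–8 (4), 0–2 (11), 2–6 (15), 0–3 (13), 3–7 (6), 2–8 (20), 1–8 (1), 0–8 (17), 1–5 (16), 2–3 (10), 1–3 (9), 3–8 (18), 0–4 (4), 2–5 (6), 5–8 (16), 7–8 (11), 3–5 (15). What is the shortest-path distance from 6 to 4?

25

Checking several routes:
6 → 2 → 0 → 4: 15 + 11 + 4 = 30
6 → 8 → 1 → 7 → 3 → 0 → 4: 4 + 1 + 1 + 6 + 13 + 4 = 29
6 → 8 → 7 → 3 → 0 → 4: 4 + 11 + 6 + 13 + 4 = 38
6 → 8 → 1 → 3 → 0 → 4: 4 + 1 + 9 + 13 + 4 = 31
6 → 8 → 0 → 4: 4 + 17 + 4 = 25
6 → 8 → 1 → 7 → 3 → 2 → 0 → 4: 4 + 1 + 1 + 6 + 10 + 11 + 4 = 37
The minimum is 25.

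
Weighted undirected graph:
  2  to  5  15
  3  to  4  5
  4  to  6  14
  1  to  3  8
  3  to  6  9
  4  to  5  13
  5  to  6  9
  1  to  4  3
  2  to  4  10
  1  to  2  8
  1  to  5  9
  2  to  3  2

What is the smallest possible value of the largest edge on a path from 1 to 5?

Comparing a few candidate routes:
1 -> 4 -> 3 -> 6 -> 5: max(3, 5, 9, 9) = 9
1 -> 3 -> 6 -> 5: max(8, 9, 9) = 9
1 -> 2 -> 3 -> 6 -> 5: max(8, 2, 9, 9) = 9
1 -> 5: max(9) = 9
Smallest bottleneck: 9.

9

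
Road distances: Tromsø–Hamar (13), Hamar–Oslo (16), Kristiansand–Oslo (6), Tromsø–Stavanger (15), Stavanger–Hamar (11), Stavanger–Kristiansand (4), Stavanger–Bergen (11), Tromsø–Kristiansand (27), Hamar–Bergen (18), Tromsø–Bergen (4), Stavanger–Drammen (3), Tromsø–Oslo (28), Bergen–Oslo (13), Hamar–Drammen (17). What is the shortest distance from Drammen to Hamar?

Checking several routes:
Drammen - Hamar: 17
Drammen - Stavanger - Tromsø - Hamar: 3 + 15 + 13 = 31
Drammen - Stavanger - Hamar: 3 + 11 = 14
Drammen - Stavanger - Kristiansand - Oslo - Hamar: 3 + 4 + 6 + 16 = 29
Best route has total 14.

14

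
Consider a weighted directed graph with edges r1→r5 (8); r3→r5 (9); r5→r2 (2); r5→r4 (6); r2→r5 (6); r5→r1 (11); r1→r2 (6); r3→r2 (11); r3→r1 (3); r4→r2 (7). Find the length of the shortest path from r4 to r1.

Candidate routes:
r4 - r2 - r5 - r1: 7 + 6 + 11 = 24
The minimum is 24.

24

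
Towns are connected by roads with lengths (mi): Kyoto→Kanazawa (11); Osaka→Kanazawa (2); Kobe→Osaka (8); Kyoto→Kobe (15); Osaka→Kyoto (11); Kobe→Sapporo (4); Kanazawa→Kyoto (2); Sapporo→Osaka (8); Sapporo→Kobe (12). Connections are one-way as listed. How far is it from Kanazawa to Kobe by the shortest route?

17

Candidate routes:
Kanazawa → Kyoto → Kobe: 2 + 15 = 17
Best route has total 17 mi.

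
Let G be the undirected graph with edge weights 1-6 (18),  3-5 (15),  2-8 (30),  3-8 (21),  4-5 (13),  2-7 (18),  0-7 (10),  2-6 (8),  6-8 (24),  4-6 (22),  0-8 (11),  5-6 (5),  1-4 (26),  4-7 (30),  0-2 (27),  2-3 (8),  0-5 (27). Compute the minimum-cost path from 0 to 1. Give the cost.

50

Checking several routes:
0→8→6→1: 11 + 24 + 18 = 53
0→2→6→1: 27 + 8 + 18 = 53
0→5→6→1: 27 + 5 + 18 = 50
Best route has total 50.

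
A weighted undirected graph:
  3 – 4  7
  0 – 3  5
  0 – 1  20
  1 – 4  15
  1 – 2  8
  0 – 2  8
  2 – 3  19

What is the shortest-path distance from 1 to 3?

Paths from 1 to 3:
1 - 4 - 3: 15 + 7 = 22
1 - 0 - 3: 20 + 5 = 25
1 - 0 - 2 - 3: 20 + 8 + 19 = 47
1 - 2 - 0 - 3: 8 + 8 + 5 = 21
1 - 2 - 3: 8 + 19 = 27
Shortest: 21.

21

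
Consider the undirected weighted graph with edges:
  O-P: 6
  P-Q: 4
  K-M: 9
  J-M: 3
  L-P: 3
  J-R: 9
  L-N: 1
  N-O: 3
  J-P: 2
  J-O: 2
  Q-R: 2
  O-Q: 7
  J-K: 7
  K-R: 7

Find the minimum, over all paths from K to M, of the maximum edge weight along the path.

A few of the K→M routes:
K - R - Q - O - N - L - P - J - M: max(7, 2, 7, 3, 1, 3, 2, 3) = 7
K - R - Q - O - J - M: max(7, 2, 7, 2, 3) = 7
K - R - Q - O - P - J - M: max(7, 2, 7, 6, 2, 3) = 7
Smallest bottleneck: 7.

7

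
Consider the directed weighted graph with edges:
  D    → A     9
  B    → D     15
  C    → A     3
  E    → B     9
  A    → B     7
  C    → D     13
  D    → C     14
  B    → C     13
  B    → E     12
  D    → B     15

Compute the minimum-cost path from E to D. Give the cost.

24

Routes from E to D:
E → B → D: 9 + 15 = 24
E → B → C → D: 9 + 13 + 13 = 35
Best route has total 24.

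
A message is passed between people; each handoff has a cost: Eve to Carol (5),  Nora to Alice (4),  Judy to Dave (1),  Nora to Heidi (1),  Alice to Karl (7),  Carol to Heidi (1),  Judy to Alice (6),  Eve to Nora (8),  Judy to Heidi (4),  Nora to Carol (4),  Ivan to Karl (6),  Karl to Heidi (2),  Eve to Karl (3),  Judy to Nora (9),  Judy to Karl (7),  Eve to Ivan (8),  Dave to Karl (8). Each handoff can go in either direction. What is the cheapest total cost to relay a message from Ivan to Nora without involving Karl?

Routes from Ivan to Nora avoiding Karl:
Ivan -> Eve -> Carol -> Heidi -> Judy -> Nora: 8 + 5 + 1 + 4 + 9 = 27
Ivan -> Eve -> Carol -> Heidi -> Judy -> Alice -> Nora: 8 + 5 + 1 + 4 + 6 + 4 = 28
Ivan -> Eve -> Carol -> Heidi -> Nora: 8 + 5 + 1 + 1 = 15
Ivan -> Eve -> Carol -> Nora: 8 + 5 + 4 = 17
Ivan -> Eve -> Nora: 8 + 8 = 16
Best route has total 15.

15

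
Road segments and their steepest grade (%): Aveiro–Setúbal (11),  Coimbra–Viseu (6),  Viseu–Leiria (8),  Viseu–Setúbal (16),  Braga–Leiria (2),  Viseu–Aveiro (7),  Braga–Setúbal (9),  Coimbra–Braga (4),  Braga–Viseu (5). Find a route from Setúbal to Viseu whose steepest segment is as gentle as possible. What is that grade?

9

Candidate routes:
Setúbal→Viseu: max(16) = 16
Setúbal→Braga→Coimbra→Viseu: max(9, 4, 6) = 9
Setúbal→Aveiro→Viseu: max(11, 7) = 11
Setúbal→Braga→Leiria→Viseu: max(9, 2, 8) = 9
Setúbal→Braga→Viseu: max(9, 5) = 9
Best route has worst link 9%.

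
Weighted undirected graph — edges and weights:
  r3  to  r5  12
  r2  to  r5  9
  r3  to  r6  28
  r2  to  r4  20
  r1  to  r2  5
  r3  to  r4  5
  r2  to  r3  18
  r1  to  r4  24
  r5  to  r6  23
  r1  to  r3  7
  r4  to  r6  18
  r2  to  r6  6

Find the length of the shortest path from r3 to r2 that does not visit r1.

18

A few of the r3→r2 routes:
r3 - r5 - r2: 12 + 9 = 21
r3 - r6 - r2: 28 + 6 = 34
r3 - r4 - r2: 5 + 20 = 25
r3 - r2: 18
r3 - r4 - r6 - r2: 5 + 18 + 6 = 29
Best route has total 18.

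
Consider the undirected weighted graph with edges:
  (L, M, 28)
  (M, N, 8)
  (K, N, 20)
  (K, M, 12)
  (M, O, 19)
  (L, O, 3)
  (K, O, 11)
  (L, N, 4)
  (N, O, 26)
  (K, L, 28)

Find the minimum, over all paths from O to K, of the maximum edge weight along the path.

Some routes from O to K:
O → M → N → K: max(19, 8, 20) = 20
O → L → N → M → K: max(3, 4, 8, 12) = 12
O → K: max(11) = 11
O → N → K: max(26, 20) = 26
O → M → K: max(19, 12) = 19
O → L → N → K: max(3, 4, 20) = 20
Smallest bottleneck: 11.

11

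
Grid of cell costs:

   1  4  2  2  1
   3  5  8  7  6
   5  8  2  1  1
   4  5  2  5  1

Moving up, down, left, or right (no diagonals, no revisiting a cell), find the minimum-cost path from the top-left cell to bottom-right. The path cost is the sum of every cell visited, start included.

18

One optimal route is (0,0)→(0,1)→(0,2)→(0,3)→(0,4)→(1,4)→(2,4)→(3,4).
Its cost is 1 + 4 + 2 + 2 + 1 + 6 + 1 + 1 = 18.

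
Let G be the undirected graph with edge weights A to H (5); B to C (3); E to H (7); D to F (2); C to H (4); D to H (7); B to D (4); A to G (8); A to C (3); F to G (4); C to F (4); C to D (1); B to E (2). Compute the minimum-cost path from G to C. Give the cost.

7

Comparing a few candidate routes:
G→F→C: 4 + 4 = 8
G→F→D→B→C: 4 + 2 + 4 + 3 = 13
G→F→D→H→C: 4 + 2 + 7 + 4 = 17
G→F→D→C: 4 + 2 + 1 = 7
G→A→C: 8 + 3 = 11
G→A→H→C: 8 + 5 + 4 = 17
The minimum is 7.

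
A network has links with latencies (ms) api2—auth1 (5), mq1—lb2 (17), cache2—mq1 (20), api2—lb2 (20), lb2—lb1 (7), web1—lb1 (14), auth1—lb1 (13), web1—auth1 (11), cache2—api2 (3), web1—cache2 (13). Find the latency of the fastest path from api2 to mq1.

Checking several routes:
api2-auth1-web1-lb1-lb2-mq1: 5 + 11 + 14 + 7 + 17 = 54
api2-auth1-web1-cache2-mq1: 5 + 11 + 13 + 20 = 49
api2-cache2-web1-lb1-lb2-mq1: 3 + 13 + 14 + 7 + 17 = 54
api2-lb2-mq1: 20 + 17 = 37
api2-cache2-mq1: 3 + 20 = 23
api2-auth1-lb1-lb2-mq1: 5 + 13 + 7 + 17 = 42
Best route has total 23 ms.

23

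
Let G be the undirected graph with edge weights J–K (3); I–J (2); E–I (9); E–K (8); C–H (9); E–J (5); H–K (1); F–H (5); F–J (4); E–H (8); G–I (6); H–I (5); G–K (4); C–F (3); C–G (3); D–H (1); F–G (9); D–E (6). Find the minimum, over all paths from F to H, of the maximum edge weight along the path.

4

Checking several routes:
F→J→I→H: max(4, 2, 5) = 5
F→J→K→H: max(4, 3, 1) = 4
F→C→G→K→H: max(3, 3, 4, 1) = 4
F→C→G→K→J→I→H: max(3, 3, 4, 3, 2, 5) = 5
F→H: max(5) = 5
F→J→I→G→K→H: max(4, 2, 6, 4, 1) = 6
The minimum achievable maximum is 4.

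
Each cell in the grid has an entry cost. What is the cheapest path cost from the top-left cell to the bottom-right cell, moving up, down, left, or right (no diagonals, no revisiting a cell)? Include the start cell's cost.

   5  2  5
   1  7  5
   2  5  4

17

One optimal route is r0c0 -> r1c0 -> r2c0 -> r2c1 -> r2c2.
Its cost is 5 + 1 + 2 + 5 + 4 = 17.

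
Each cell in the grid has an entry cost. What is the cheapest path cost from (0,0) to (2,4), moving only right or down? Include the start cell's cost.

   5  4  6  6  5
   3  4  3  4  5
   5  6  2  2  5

Path [0,0] → [1,0] → [1,1] → [1,2] → [2,2] → [2,3] → [2,4]: 5 + 3 + 4 + 3 + 2 + 2 + 5 = 24.
(Top row then right column would cost 36.)

24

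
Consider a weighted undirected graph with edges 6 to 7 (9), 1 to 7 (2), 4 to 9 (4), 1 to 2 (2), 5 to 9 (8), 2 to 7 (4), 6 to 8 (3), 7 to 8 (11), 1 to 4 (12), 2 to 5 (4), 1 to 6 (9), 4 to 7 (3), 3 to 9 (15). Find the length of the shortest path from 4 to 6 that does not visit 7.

Candidate routes:
4 - 9 - 5 - 2 - 1 - 6: 4 + 8 + 4 + 2 + 9 = 27
4 - 1 - 6: 12 + 9 = 21
Shortest: 21.

21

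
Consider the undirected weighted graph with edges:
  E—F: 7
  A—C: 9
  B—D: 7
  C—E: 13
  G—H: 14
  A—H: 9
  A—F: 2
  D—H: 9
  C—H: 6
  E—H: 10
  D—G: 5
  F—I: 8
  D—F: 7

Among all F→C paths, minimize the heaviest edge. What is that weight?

9

Comparing a few candidate routes:
F→A→C: max(2, 9) = 9
F→D→H→A→C: max(7, 9, 9, 9) = 9
F→A→H→C: max(2, 9, 6) = 9
F→D→H→C: max(7, 9, 6) = 9
Smallest bottleneck: 9.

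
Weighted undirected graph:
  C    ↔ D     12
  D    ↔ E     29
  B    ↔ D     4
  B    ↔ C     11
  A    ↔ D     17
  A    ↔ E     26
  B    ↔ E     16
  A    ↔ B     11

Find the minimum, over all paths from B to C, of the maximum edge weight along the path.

11

Some routes from B to C:
B → C: max(11) = 11
B → D → C: max(4, 12) = 12
B → A → D → C: max(11, 17, 12) = 17
The minimum achievable maximum is 11.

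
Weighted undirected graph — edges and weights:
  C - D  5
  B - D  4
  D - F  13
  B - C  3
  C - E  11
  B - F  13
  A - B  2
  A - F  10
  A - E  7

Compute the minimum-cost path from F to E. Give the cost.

17

A few of the F→E routes:
F→D→C→E: 13 + 5 + 11 = 29
F→B→A→E: 13 + 2 + 7 = 22
F→A→B→C→E: 10 + 2 + 3 + 11 = 26
F→A→E: 10 + 7 = 17
F→B→C→E: 13 + 3 + 11 = 27
F→D→B→A→E: 13 + 4 + 2 + 7 = 26
The minimum is 17.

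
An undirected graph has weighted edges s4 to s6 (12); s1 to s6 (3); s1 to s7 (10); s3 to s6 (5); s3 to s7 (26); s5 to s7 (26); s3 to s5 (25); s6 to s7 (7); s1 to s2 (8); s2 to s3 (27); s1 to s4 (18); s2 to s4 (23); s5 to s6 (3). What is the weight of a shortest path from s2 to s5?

A few of the s2→s5 routes:
s2→s1→s6→s5: 8 + 3 + 3 = 14
s2→s4→s6→s5: 23 + 12 + 3 = 38
s2→s3→s6→s5: 27 + 5 + 3 = 35
s2→s1→s7→s6→s5: 8 + 10 + 7 + 3 = 28
Shortest: 14.

14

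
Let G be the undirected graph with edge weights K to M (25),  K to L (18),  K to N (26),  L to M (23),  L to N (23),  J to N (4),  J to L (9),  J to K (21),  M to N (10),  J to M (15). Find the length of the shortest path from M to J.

Some routes from M to J:
M -> J: 15
M -> N -> J: 10 + 4 = 14
M -> L -> J: 23 + 9 = 32
The minimum is 14.

14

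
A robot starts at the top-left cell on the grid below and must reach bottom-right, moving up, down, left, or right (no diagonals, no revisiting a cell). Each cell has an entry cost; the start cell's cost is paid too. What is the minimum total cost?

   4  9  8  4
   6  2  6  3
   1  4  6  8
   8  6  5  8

Cheapest: (0,0) → (1,0) → (2,0) → (2,1) → (2,2) → (3,2) → (3,3)
  4 + 6 + 1 + 4 + 6 + 5 + 8 = 34

34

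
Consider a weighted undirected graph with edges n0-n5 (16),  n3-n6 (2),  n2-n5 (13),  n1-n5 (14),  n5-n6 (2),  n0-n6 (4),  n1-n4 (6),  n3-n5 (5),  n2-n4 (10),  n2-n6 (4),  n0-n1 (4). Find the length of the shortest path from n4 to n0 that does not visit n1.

Some routes from n4 to n0 avoiding n1:
n4 - n2 - n5 - n6 - n0: 10 + 13 + 2 + 4 = 29
n4 - n2 - n6 - n5 - n0: 10 + 4 + 2 + 16 = 32
n4 - n2 - n5 - n3 - n6 - n0: 10 + 13 + 5 + 2 + 4 = 34
n4 - n2 - n6 - n0: 10 + 4 + 4 = 18
n4 - n2 - n6 - n3 - n5 - n0: 10 + 4 + 2 + 5 + 16 = 37
Shortest: 18.

18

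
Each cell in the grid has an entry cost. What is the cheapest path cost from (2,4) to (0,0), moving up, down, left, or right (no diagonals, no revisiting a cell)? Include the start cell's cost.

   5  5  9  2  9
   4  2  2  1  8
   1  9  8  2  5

One optimal route is [2,4]→[2,3]→[1,3]→[1,2]→[1,1]→[1,0]→[0,0].
Its cost is 5 + 2 + 1 + 2 + 2 + 4 + 5 = 21.

21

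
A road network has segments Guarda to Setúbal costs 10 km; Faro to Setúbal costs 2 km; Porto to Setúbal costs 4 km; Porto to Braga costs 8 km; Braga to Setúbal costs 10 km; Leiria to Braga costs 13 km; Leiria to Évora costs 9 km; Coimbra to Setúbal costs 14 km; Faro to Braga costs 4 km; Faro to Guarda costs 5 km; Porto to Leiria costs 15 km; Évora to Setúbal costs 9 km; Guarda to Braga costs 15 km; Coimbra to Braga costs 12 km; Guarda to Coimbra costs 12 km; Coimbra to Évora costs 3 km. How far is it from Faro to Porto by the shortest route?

A few of the Faro→Porto routes:
Faro-Braga-Setúbal-Porto: 4 + 10 + 4 = 18
Faro-Guarda-Setúbal-Porto: 5 + 10 + 4 = 19
Faro-Braga-Porto: 4 + 8 = 12
Faro-Setúbal-Porto: 2 + 4 = 6
Shortest: 6 km.

6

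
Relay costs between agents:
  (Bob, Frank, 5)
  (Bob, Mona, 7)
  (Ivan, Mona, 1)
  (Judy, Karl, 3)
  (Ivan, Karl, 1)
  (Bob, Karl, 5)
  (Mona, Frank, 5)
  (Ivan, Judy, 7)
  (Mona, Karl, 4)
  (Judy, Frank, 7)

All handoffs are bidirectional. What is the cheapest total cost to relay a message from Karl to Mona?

A few of the Karl→Mona routes:
Karl -> Mona: 4
Karl -> Ivan -> Mona: 1 + 1 = 2
Karl -> Judy -> Ivan -> Mona: 3 + 7 + 1 = 11
Best route has total 2.

2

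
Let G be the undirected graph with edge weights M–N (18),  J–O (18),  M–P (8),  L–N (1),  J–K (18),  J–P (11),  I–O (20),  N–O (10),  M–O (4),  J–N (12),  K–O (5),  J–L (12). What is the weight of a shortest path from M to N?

14

Some routes from M to N:
M - N: 18
M - P - J - N: 8 + 11 + 12 = 31
M - O - N: 4 + 10 = 14
The minimum is 14.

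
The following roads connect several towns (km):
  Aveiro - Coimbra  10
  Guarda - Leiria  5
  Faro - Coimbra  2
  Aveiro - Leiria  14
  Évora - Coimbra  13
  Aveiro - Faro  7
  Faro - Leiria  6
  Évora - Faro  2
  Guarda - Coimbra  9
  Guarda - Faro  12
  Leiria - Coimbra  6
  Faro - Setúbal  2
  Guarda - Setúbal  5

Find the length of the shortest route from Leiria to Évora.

8

Some routes from Leiria to Évora:
Leiria → Faro → Évora: 6 + 2 = 8
Leiria → Guarda → Setúbal → Faro → Évora: 5 + 5 + 2 + 2 = 14
Leiria → Coimbra → Faro → Évora: 6 + 2 + 2 = 10
Shortest: 8 km.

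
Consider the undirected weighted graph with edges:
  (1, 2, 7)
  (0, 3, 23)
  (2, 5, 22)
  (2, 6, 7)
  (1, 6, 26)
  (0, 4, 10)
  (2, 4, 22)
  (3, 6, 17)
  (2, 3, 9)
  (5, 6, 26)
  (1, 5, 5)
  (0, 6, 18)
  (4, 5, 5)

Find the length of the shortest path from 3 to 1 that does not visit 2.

43

A few of the 3→1 routes:
3→6→1: 17 + 26 = 43
3→0→4→5→1: 23 + 10 + 5 + 5 = 43
3→6→5→1: 17 + 26 + 5 = 48
Best route has total 43.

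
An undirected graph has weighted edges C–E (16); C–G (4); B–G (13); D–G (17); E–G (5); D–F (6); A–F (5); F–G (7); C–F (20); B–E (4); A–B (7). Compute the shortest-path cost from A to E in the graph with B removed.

A few of the A→E routes:
A -> F -> G -> E: 5 + 7 + 5 = 17
A -> F -> C -> G -> E: 5 + 20 + 4 + 5 = 34
A -> F -> D -> G -> E: 5 + 6 + 17 + 5 = 33
A -> F -> C -> E: 5 + 20 + 16 = 41
A -> F -> G -> C -> E: 5 + 7 + 4 + 16 = 32
Best route has total 17.

17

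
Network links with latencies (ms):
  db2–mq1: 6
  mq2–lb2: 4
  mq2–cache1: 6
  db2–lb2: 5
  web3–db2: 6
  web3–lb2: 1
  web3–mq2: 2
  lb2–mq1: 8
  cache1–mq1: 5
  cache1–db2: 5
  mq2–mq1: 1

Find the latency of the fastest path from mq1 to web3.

3

Checking several routes:
mq1 -> lb2 -> web3: 8 + 1 = 9
mq1 -> mq2 -> web3: 1 + 2 = 3
mq1 -> mq2 -> lb2 -> web3: 1 + 4 + 1 = 6
Best route has total 3 ms.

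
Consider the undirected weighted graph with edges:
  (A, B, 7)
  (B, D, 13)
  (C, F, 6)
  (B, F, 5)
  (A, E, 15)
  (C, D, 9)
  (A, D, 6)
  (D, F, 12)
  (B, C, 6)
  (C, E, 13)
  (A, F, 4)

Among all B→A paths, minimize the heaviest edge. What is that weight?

Comparing a few candidate routes:
B -> F -> A: max(5, 4) = 5
B -> A: max(7) = 7
B -> C -> F -> A: max(6, 6, 4) = 6
The minimum achievable maximum is 5.

5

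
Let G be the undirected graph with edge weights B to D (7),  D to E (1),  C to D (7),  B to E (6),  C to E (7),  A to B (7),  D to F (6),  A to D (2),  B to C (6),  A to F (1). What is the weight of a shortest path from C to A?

9

A few of the C→A routes:
C -> E -> D -> A: 7 + 1 + 2 = 10
C -> B -> A: 6 + 7 = 13
C -> D -> F -> A: 7 + 6 + 1 = 14
C -> D -> A: 7 + 2 = 9
Best route has total 9.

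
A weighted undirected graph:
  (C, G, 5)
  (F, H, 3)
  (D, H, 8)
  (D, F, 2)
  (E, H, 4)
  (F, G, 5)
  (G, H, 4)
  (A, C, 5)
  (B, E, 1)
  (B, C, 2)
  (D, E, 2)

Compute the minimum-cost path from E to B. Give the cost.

Checking several routes:
E→B: 1
E→D→F→H→G→C→B: 2 + 2 + 3 + 4 + 5 + 2 = 18
E→D→F→G→C→B: 2 + 2 + 5 + 5 + 2 = 16
E→H→G→C→B: 4 + 4 + 5 + 2 = 15
The minimum is 1.

1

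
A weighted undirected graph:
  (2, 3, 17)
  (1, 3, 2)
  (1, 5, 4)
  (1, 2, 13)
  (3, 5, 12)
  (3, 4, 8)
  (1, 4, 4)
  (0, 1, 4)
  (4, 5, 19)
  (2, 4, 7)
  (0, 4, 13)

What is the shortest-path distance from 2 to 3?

Some routes from 2 to 3:
2 - 4 - 3: 7 + 8 = 15
2 - 4 - 1 - 3: 7 + 4 + 2 = 13
2 - 1 - 3: 13 + 2 = 15
2 - 3: 17
2 - 1 - 4 - 3: 13 + 4 + 8 = 25
2 - 4 - 0 - 1 - 3: 7 + 13 + 4 + 2 = 26
Shortest: 13.

13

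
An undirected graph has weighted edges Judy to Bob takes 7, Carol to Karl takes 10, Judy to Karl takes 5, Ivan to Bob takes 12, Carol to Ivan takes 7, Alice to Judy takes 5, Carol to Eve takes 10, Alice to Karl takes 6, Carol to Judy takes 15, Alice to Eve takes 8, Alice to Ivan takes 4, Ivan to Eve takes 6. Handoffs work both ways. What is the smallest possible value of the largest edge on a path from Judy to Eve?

6

Comparing a few candidate routes:
Judy -> Karl -> Carol -> Ivan -> Alice -> Eve: max(5, 10, 7, 4, 8) = 10
Judy -> Karl -> Alice -> Ivan -> Eve: max(5, 6, 4, 6) = 6
Judy -> Alice -> Eve: max(5, 8) = 8
Judy -> Alice -> Ivan -> Eve: max(5, 4, 6) = 6
Judy -> Karl -> Carol -> Ivan -> Eve: max(5, 10, 7, 6) = 10
Judy -> Karl -> Alice -> Eve: max(5, 6, 8) = 8
Best route has worst link 6.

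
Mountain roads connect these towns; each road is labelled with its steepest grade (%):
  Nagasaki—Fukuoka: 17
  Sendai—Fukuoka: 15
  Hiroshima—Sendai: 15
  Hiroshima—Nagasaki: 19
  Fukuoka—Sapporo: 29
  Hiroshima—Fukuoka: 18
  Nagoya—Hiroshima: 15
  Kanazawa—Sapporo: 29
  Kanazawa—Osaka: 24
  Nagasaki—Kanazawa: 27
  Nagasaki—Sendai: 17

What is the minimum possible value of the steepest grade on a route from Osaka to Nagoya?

27

Some routes from Osaka to Nagoya:
Osaka -> Kanazawa -> Nagasaki -> Hiroshima -> Nagoya: max(24, 27, 19, 15) = 27
Osaka -> Kanazawa -> Nagasaki -> Fukuoka -> Hiroshima -> Nagoya: max(24, 27, 17, 18, 15) = 27
Osaka -> Kanazawa -> Nagasaki -> Sendai -> Fukuoka -> Hiroshima -> Nagoya: max(24, 27, 17, 15, 18, 15) = 27
Osaka -> Kanazawa -> Sapporo -> Fukuoka -> Sendai -> Nagasaki -> Hiroshima -> Nagoya: max(24, 29, 29, 15, 17, 19, 15) = 29
Osaka -> Kanazawa -> Nagasaki -> Sendai -> Hiroshima -> Nagoya: max(24, 27, 17, 15, 15) = 27
Osaka -> Kanazawa -> Nagasaki -> Fukuoka -> Sendai -> Hiroshima -> Nagoya: max(24, 27, 17, 15, 15, 15) = 27
The minimum achievable maximum is 27%.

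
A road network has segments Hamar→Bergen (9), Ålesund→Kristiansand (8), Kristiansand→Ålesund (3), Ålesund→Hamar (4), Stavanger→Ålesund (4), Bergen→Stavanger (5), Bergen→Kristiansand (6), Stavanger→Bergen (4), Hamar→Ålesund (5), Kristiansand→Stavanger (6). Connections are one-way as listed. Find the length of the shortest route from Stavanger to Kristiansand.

10

Candidate routes:
Stavanger-Ålesund-Hamar-Bergen-Kristiansand: 4 + 4 + 9 + 6 = 23
Stavanger-Bergen-Kristiansand: 4 + 6 = 10
Stavanger-Ålesund-Kristiansand: 4 + 8 = 12
Best route has total 10.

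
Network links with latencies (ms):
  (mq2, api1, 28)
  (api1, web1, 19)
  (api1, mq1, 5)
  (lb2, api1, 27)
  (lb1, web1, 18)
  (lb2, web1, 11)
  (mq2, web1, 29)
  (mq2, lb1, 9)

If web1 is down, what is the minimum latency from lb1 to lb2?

64

Routes from lb1 to lb2 avoiding web1:
lb1 - mq2 - api1 - lb2: 9 + 28 + 27 = 64
The minimum is 64 ms.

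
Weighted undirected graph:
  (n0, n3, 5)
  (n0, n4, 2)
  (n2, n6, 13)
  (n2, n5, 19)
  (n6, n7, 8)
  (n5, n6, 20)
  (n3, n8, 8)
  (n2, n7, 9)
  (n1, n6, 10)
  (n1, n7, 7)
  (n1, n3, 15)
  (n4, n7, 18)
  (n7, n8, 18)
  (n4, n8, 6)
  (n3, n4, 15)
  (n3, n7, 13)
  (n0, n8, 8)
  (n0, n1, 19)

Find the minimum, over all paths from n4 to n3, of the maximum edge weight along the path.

5

A few of the n4→n3 routes:
n4 → n8 → n0 → n3: max(6, 8, 5) = 8
n4 → n0 → n8 → n3: max(2, 8, 8) = 8
n4 → n0 → n3: max(2, 5) = 5
n4 → n3: max(15) = 15
n4 → n8 → n3: max(6, 8) = 8
Best route has worst link 5.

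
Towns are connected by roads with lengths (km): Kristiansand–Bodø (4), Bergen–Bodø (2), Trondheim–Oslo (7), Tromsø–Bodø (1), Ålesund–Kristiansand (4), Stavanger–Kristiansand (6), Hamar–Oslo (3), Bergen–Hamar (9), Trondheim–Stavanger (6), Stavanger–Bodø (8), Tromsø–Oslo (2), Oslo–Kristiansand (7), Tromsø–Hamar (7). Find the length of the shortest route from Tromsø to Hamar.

5

Checking several routes:
Tromsø -> Oslo -> Hamar: 2 + 3 = 5
Tromsø -> Oslo -> Kristiansand -> Bodø -> Bergen -> Hamar: 2 + 7 + 4 + 2 + 9 = 24
Tromsø -> Bodø -> Kristiansand -> Oslo -> Hamar: 1 + 4 + 7 + 3 = 15
Tromsø -> Bodø -> Bergen -> Hamar: 1 + 2 + 9 = 12
Tromsø -> Hamar: 7
Best route has total 5 km.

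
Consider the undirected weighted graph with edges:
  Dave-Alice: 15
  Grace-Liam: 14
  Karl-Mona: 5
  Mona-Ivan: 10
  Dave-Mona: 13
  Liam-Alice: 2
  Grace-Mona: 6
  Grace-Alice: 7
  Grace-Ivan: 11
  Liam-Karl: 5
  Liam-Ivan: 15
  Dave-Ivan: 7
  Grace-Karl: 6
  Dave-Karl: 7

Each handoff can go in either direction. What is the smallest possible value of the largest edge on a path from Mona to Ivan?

Comparing a few candidate routes:
Mona - Grace - Alice - Liam - Karl - Dave - Ivan: max(6, 7, 2, 5, 7, 7) = 7
Mona - Grace - Karl - Dave - Ivan: max(6, 6, 7, 7) = 7
Mona - Karl - Dave - Ivan: max(5, 7, 7) = 7
Mona - Grace - Ivan: max(6, 11) = 11
Mona - Karl - Liam - Alice - Grace - Ivan: max(5, 5, 2, 7, 11) = 11
Mona - Ivan: max(10) = 10
Smallest bottleneck: 7.

7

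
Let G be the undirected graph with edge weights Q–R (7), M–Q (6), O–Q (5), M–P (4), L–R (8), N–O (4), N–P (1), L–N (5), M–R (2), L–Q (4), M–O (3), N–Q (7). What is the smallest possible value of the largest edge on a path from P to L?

Comparing a few candidate routes:
P -> M -> O -> N -> L: max(4, 3, 4, 5) = 5
P -> N -> O -> Q -> L: max(1, 4, 5, 4) = 5
P -> M -> O -> Q -> L: max(4, 3, 5, 4) = 5
P -> N -> L: max(1, 5) = 5
P -> N -> O -> M -> Q -> L: max(1, 4, 3, 6, 4) = 6
Smallest bottleneck: 5.

5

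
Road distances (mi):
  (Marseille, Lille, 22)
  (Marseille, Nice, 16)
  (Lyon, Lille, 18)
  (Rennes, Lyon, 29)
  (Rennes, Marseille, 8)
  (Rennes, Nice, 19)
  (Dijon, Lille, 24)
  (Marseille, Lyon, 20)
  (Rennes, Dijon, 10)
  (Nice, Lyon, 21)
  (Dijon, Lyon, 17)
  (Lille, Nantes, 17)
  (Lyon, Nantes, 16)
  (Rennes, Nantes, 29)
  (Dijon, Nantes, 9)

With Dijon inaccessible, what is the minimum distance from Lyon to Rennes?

28

Comparing a few candidate routes:
Lyon -> Rennes: 29
Lyon -> Nice -> Rennes: 21 + 19 = 40
Lyon -> Marseille -> Rennes: 20 + 8 = 28
Lyon -> Nantes -> Rennes: 16 + 29 = 45
Shortest: 28 mi.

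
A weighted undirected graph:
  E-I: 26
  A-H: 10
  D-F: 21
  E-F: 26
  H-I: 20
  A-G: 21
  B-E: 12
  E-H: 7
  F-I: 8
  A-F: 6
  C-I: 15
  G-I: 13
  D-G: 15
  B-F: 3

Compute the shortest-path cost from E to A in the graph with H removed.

21

Comparing a few candidate routes:
E → F → A: 26 + 6 = 32
E → I → F → A: 26 + 8 + 6 = 40
E → B → F → A: 12 + 3 + 6 = 21
The minimum is 21.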